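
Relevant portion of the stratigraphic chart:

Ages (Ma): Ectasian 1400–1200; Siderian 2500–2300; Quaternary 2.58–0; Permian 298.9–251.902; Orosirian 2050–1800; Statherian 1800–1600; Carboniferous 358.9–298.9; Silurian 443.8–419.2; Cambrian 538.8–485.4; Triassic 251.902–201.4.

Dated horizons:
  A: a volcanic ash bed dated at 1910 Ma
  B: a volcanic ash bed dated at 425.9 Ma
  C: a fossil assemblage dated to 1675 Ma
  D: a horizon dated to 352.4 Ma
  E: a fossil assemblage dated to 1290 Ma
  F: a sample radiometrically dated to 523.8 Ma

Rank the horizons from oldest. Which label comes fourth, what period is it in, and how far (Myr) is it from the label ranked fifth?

Larger Ma means older, so oldest first: A 1910 > C 1675 > E 1290 > F 523.8 > B 425.9 > D 352.4.
Counting 4 along gives F (523.8 Ma); the excerpt puts that inside the Cambrian, 538.8–485.4 Ma.
Next in line is B (425.9 Ma), and 523.8 − 425.9 = 97.9 Myr.

F, in the Cambrian; 97.9 million years to B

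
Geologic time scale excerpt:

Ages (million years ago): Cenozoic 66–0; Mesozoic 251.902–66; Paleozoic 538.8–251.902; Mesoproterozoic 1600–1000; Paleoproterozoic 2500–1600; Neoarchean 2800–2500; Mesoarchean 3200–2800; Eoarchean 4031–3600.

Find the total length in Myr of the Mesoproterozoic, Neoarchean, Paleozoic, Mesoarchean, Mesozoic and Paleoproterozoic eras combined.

2672.8 million years

Duration is start − end for each: (1600 − 1000) + (2800 − 2500) + (538.8 − 251.902) + (3200 − 2800) + (251.902 − 66) + (2500 − 1600).
That is 600 + 300 + 286.898 + 400 + 185.902 + 900, which totals 2672.8 million years.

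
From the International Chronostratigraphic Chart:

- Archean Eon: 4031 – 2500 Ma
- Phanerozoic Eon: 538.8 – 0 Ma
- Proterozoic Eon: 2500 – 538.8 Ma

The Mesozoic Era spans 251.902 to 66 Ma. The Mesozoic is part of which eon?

The Mesozoic (251.902–66 Ma) lies entirely within 538.8–0 Ma, the Phanerozoic Eon.

Phanerozoic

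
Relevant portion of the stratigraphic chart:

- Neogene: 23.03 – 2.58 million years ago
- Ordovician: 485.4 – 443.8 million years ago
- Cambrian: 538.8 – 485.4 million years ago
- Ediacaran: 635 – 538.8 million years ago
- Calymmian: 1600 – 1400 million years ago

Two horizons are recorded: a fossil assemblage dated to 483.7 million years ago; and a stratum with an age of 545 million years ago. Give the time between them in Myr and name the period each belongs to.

61.3 million years apart; the first in the Ordovician, the second in the Ediacaran

Elapsed time: 545 − 483.7 = 61.3 Myr.
483.7 Ma lies within 485.4–443.8 Ma: Ordovician.
545 Ma lies within 635–538.8 Ma: Ediacaran.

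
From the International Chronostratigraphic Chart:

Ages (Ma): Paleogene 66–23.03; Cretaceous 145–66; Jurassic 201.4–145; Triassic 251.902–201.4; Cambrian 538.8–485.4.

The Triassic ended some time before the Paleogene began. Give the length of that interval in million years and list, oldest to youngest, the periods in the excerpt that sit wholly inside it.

The Triassic closes at 201.4 Ma and the Paleogene opens at 66 Ma, so the interval is 201.4 − 66 = 135.4 Myr.
A period fits inside if it starts at or after 201.4 Ma and ends at or before 66 Ma; oldest first that gives Jurassic, Cretaceous.

135.4 million years; Jurassic, Cretaceous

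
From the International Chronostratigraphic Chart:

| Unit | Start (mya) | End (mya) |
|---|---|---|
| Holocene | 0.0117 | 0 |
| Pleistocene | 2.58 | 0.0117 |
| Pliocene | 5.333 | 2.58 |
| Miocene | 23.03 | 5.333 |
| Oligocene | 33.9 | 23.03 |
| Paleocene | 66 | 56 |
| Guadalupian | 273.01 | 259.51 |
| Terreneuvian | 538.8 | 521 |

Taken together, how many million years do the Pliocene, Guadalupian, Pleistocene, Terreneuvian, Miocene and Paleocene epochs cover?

Duration is start − end for each: (5.333 − 2.58) + (273.01 − 259.51) + (2.58 − 0.0117) + (538.8 − 521) + (23.03 − 5.333) + (66 − 56).
That is 2.753 + 13.5 + 2.5683 + 17.8 + 17.697 + 10, which totals 64.3183 million years.

64.3183 million years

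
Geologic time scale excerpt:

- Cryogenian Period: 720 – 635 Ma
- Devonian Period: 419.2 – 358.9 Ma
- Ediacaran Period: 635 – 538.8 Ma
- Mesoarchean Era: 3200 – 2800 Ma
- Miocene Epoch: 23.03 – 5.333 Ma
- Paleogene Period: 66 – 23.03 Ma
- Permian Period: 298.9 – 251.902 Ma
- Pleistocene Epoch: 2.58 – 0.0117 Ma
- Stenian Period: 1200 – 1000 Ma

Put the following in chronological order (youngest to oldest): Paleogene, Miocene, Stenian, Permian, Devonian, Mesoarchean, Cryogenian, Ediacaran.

Miocene, then Paleogene, then Permian, then Devonian, then Ediacaran, then Cryogenian, then Stenian, then Mesoarchean

Sorting by start age (ascending Ma, since larger Ma = older): Miocene began 23.03, Paleogene began 66, Permian began 298.9, Devonian began 419.2, Ediacaran began 635, Cryogenian began 720, Stenian began 1200, Mesoarchean began 3200.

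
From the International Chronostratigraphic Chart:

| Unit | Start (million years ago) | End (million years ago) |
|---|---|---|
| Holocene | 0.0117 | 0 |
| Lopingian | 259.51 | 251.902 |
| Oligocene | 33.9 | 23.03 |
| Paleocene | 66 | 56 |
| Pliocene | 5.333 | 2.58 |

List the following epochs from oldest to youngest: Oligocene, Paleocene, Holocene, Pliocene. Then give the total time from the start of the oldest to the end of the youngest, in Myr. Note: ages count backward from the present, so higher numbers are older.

Start ages (Ma): Paleocene 66, Oligocene 33.9, Pliocene 5.333, Holocene 0.0117.
Ordered oldest to youngest: Paleocene, Oligocene, Pliocene, Holocene.
Span = 66 − 0 = 66 Myr.

Paleocene → Oligocene → Pliocene → Holocene; total span 66 Myr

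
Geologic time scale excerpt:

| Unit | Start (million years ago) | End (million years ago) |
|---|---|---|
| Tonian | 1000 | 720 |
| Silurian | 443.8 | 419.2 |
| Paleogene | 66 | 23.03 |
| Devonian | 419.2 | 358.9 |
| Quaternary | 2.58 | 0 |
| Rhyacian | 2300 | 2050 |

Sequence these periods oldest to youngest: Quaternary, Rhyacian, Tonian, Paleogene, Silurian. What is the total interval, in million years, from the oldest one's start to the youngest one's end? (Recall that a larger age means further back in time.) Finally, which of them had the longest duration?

From the excerpt: Quaternary 2.58–0; Rhyacian 2300–2050; Tonian 1000–720; Paleogene 66–23.03; Silurian 443.8–419.2 (Ma).
Larger Ma is earlier, so the oldest is Rhyacian and the youngest is Quaternary; oldest to youngest: Rhyacian, Tonian, Silurian, Paleogene, Quaternary.
Oldest start 2300 minus youngest end 0 gives 2300 Myr overall.
Individual lengths (start − end): Tonian 280; Rhyacian 250; Silurian 24.6; Paleogene 42.97; Quaternary 2.58. The largest is Tonian at 280 Myr.

Rhyacian, Tonian, Silurian, Paleogene, Quaternary; total span 2300 Myr; longest is Tonian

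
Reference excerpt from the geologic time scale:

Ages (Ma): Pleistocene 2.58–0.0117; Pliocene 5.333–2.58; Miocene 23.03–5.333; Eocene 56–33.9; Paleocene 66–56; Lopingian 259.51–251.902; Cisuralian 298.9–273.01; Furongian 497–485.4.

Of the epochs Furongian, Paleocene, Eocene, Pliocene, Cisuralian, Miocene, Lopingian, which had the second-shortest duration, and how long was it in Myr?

Start − end for each: Furongian 497 − 485.4 = 11.6; Paleocene 66 − 56 = 10; Eocene 56 − 33.9 = 22.1; Pliocene 5.333 − 2.58 = 2.753; Cisuralian 298.9 − 273.01 = 25.89; Miocene 23.03 − 5.333 = 17.697; Lopingian 259.51 − 251.902 = 7.608.
Ranking these from shortest: Pliocene < Lopingian < Paleocene < Furongian < Miocene < Eocene < Cisuralian.
Position 2 in that ranking is Lopingian, which lasted 7.608 Myr.

Lopingian, 7.608 million years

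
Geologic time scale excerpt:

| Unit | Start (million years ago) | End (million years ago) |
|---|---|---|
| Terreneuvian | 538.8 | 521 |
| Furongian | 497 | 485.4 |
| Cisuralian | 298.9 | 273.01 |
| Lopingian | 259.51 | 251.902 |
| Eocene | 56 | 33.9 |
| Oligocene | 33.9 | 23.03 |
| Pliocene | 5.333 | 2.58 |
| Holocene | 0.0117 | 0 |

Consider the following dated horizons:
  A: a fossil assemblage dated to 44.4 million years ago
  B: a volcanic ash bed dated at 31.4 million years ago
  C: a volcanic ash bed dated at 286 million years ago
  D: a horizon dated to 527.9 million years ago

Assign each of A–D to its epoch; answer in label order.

Match each age against the start–end ranges in the excerpt: A = 44.4 Ma → Eocene (56–33.9); B = 31.4 Ma → Oligocene (33.9–23.03); C = 286 Ma → Cisuralian (298.9–273.01); D = 527.9 Ma → Terreneuvian (538.8–521).

A — Eocene; B — Oligocene; C — Cisuralian; D — Terreneuvian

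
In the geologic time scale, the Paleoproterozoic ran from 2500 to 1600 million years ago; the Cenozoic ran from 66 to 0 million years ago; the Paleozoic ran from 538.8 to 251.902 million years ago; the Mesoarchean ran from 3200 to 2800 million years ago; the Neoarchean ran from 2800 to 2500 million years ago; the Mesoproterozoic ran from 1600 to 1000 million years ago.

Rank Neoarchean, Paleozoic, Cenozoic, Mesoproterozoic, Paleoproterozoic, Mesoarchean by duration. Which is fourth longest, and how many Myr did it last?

Neoarchean, 300 million years

Durations: Neoarchean 300; Paleozoic 286.898; Cenozoic 66; Mesoproterozoic 600; Paleoproterozoic 900; Mesoarchean 400 Myr.
Sorted longest-first: Paleoproterozoic (900), Mesoproterozoic (600), Mesoarchean (400), Neoarchean (300), Paleozoic (286.898), Cenozoic (66).
The fourth longest is Neoarchean at 300 Myr.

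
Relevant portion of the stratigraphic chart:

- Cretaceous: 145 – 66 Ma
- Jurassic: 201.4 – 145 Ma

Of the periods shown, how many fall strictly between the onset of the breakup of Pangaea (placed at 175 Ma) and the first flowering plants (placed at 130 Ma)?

0

Checking each listed span, none has both start < 175 Ma and end > 130 Ma — every period straddles one of the two dates or lies outside them — so the count is 0.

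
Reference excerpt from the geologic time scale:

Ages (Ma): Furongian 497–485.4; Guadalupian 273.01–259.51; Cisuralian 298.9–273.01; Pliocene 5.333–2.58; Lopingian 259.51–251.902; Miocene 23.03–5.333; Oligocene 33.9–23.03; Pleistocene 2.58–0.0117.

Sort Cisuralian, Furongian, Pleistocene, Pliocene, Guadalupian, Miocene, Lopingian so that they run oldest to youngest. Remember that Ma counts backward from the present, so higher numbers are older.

Read off each span (Ma): Cisuralian 298.9–273.01; Furongian 497–485.4; Pleistocene 2.58–0.0117; Pliocene 5.333–2.58; Guadalupian 273.01–259.51; Miocene 23.03–5.333; Lopingian 259.51–251.902.
Larger Ma is older, so oldest→youngest is Furongian, Cisuralian, Guadalupian, Lopingian, Miocene, Pliocene, Pleistocene.

Furongian → Cisuralian → Guadalupian → Lopingian → Miocene → Pliocene → Pleistocene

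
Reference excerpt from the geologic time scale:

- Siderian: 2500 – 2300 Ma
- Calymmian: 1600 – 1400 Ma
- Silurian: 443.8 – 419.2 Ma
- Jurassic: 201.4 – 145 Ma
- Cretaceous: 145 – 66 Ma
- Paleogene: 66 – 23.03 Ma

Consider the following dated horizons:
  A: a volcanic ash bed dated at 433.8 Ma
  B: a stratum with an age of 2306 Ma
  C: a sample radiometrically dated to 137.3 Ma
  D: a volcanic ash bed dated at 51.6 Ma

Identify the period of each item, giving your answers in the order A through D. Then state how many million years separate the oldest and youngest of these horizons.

A: 433.8 Ma lies in 443.8–419.2 Ma, so Silurian.
B: 2306 Ma lies in 2500–2300 Ma, so Siderian.
C: 137.3 Ma lies in 145–66 Ma, so Cretaceous.
D: 51.6 Ma lies in 66–23.03 Ma, so Paleogene.
Oldest = 2306 Ma, youngest = 51.6 Ma → span 2254.4 Myr.

A — Silurian; B — Siderian; C — Cretaceous; D — Paleogene; span 2254.4 million years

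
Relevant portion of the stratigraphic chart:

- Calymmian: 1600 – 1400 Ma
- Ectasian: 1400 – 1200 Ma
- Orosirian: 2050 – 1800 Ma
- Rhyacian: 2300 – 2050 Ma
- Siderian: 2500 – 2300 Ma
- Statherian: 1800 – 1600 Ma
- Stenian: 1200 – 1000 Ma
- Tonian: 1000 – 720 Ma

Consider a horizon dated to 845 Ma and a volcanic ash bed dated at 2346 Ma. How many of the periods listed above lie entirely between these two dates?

The older date is 2346 Ma and the younger is 845 Ma.
Periods with start < 2346 and end > 845 Ma: Rhyacian (2300–2050), Orosirian (2050–1800), Statherian (1800–1600), Calymmian (1600–1400), Ectasian (1400–1200), Stenian (1200–1000).
That is 6 complete periods.

6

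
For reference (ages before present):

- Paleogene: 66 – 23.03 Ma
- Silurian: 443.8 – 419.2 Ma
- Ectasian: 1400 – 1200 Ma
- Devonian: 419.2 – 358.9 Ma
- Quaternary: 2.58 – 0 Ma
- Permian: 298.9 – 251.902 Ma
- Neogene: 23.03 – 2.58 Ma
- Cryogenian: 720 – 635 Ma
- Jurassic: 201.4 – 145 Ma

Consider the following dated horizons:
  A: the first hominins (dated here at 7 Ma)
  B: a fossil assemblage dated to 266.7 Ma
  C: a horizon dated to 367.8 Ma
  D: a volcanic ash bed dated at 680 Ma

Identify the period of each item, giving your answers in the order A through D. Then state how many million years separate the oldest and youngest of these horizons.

A: 7 Ma lies in 23.03–2.58 Ma, so Neogene.
B: 266.7 Ma lies in 298.9–251.902 Ma, so Permian.
C: 367.8 Ma lies in 419.2–358.9 Ma, so Devonian.
D: 680 Ma lies in 720–635 Ma, so Cryogenian.
Oldest = 680 Ma, youngest = 7 Ma → span 673 Myr.

A — Neogene; B — Permian; C — Devonian; D — Cryogenian; span 673 million years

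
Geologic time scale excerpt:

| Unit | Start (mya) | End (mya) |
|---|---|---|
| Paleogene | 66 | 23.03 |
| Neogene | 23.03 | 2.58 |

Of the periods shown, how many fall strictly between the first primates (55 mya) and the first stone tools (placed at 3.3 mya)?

0

Checking each listed span, none has both start < 55 Ma and end > 3.3 Ma — every period straddles one of the two dates or lies outside them — so the count is 0.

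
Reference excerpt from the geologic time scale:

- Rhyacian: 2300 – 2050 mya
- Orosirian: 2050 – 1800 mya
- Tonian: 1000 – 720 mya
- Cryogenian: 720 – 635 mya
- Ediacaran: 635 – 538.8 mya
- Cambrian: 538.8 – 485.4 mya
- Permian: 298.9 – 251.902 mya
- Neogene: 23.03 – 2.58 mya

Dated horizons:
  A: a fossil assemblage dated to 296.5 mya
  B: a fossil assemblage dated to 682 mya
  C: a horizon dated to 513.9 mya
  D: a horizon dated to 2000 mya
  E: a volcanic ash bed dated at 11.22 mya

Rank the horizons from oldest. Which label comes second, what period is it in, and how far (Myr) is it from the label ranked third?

B, in the Cryogenian; 168.1 million years to C

Sorted oldest-first by Ma: D (2000), B (682), C (513.9), A (296.5), E (11.22).
The second oldest is B at 682 Ma, which lies in 720–635 Ma: the Cryogenian.
The third oldest is C at 513.9 Ma; separation = |682 − 513.9| = 168.1 Myr.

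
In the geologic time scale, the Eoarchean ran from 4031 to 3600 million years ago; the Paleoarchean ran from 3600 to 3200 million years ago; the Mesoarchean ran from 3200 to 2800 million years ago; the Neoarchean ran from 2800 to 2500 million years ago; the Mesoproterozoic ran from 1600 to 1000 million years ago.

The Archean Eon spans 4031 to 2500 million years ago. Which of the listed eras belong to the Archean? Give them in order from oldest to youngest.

Eras with both bounds inside 4031–2500 Ma: Eoarchean (4031–3600), Paleoarchean (3600–3200), Mesoarchean (3200–2800), Neoarchean (2800–2500).

Eoarchean, Paleoarchean, Mesoarchean, Neoarchean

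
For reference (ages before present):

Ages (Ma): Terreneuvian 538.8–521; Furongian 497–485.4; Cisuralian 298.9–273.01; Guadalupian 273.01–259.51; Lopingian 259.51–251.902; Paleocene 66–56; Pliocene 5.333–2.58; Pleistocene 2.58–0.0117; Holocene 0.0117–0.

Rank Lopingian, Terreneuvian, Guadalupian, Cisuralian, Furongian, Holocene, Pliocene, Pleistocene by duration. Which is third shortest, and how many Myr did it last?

Pliocene, 2.753 million years

Start − end for each: Lopingian 259.51 − 251.902 = 7.608; Terreneuvian 538.8 − 521 = 17.8; Guadalupian 273.01 − 259.51 = 13.5; Cisuralian 298.9 − 273.01 = 25.89; Furongian 497 − 485.4 = 11.6; Holocene 0.0117 − 0 = 0.0117; Pliocene 5.333 − 2.58 = 2.753; Pleistocene 2.58 − 0.0117 = 2.5683.
Ranking these from shortest: Holocene < Pleistocene < Pliocene < Lopingian < Furongian < Guadalupian < Terreneuvian < Cisuralian.
Position 3 in that ranking is Pliocene, which lasted 2.753 Myr.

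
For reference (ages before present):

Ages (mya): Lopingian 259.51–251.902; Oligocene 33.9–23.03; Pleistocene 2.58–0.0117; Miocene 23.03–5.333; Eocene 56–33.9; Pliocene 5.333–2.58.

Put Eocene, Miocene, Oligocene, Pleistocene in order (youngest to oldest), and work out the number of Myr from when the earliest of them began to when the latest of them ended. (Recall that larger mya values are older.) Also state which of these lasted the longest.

From the excerpt: Eocene 56–33.9; Miocene 23.03–5.333; Oligocene 33.9–23.03; Pleistocene 2.58–0.0117 (Ma).
Larger Ma is earlier, so the oldest is Eocene and the youngest is Pleistocene; youngest to oldest: Pleistocene, Miocene, Oligocene, Eocene.
Oldest start 56 minus youngest end 0.0117 gives 55.9883 Myr overall.
Individual lengths (start − end): Pleistocene 2.5683; Miocene 17.697; Eocene 22.1; Oligocene 10.87. The largest is Eocene at 22.1 Myr.

Pleistocene → Miocene → Oligocene → Eocene; total span 55.9883 Myr; longest is Eocene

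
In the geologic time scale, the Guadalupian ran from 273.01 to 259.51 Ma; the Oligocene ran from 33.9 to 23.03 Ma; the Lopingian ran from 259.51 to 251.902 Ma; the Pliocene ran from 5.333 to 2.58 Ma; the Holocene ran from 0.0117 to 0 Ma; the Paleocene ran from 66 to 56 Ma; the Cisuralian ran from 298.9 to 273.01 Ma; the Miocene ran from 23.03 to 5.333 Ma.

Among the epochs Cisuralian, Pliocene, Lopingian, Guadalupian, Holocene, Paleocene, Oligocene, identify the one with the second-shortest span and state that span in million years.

Start − end for each: Cisuralian 298.9 − 273.01 = 25.89; Pliocene 5.333 − 2.58 = 2.753; Lopingian 259.51 − 251.902 = 7.608; Guadalupian 273.01 − 259.51 = 13.5; Holocene 0.0117 − 0 = 0.0117; Paleocene 66 − 56 = 10; Oligocene 33.9 − 23.03 = 10.87.
Ranking these from shortest: Holocene < Pliocene < Lopingian < Paleocene < Oligocene < Guadalupian < Cisuralian.
Position 2 in that ranking is Pliocene, which lasted 2.753 Myr.

Pliocene, 2.753 million years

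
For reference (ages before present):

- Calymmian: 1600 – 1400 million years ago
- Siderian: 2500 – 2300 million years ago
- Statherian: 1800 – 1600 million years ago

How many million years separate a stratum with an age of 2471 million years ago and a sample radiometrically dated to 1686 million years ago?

785 million years

2471 − 1686 = 785 million years.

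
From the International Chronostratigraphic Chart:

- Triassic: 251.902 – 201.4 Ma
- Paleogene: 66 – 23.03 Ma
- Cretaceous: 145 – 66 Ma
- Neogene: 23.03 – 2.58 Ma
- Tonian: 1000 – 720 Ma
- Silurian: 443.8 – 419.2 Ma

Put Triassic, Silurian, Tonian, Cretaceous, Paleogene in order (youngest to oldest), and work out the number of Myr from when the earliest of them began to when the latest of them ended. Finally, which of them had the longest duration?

Paleogene → Cretaceous → Triassic → Silurian → Tonian; total span 976.97 Myr; longest is Tonian

From the excerpt: Triassic 251.902–201.4; Silurian 443.8–419.2; Tonian 1000–720; Cretaceous 145–66; Paleogene 66–23.03 (Ma).
Larger Ma is earlier, so the oldest is Tonian and the youngest is Paleogene; youngest to oldest: Paleogene, Cretaceous, Triassic, Silurian, Tonian.
Oldest start 1000 minus youngest end 23.03 gives 976.97 Myr overall.
Individual lengths (start − end): Triassic 50.502; Tonian 280; Silurian 24.6; Paleogene 42.97; Cretaceous 79. The largest is Tonian at 280 Myr.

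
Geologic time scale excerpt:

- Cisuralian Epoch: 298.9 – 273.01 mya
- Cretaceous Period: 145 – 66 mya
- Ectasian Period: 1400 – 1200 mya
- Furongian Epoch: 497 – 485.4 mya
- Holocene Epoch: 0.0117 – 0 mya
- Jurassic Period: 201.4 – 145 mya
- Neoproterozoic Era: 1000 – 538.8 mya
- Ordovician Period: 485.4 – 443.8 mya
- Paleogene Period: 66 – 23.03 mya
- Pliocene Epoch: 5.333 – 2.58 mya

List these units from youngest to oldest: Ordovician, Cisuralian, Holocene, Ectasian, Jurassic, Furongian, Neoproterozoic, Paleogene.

The oldest of these is Ectasian (starts 1400 Ma) and the youngest is Holocene (ends 0 Ma).
In between, by decreasing start age: Neoproterozoic (1000), Furongian (497), Ordovician (485.4), Cisuralian (298.9), Jurassic (201.4), Paleogene (66).
Listing youngest first means reversing that sequence.

Holocene, then Paleogene, then Jurassic, then Cisuralian, then Ordovician, then Furongian, then Neoproterozoic, then Ectasian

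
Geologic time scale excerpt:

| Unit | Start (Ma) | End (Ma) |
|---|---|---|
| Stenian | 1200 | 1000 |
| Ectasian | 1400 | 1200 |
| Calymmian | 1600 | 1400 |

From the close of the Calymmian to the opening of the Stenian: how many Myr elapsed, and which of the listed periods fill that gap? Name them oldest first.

200 million years; Ectasian

The Calymmian closes at 1400 Ma and the Stenian opens at 1200 Ma, so the interval is 1400 − 1200 = 200 Myr.
A period fits inside if it starts at or after 1400 Ma and ends at or before 1200 Ma; oldest first that gives Ectasian.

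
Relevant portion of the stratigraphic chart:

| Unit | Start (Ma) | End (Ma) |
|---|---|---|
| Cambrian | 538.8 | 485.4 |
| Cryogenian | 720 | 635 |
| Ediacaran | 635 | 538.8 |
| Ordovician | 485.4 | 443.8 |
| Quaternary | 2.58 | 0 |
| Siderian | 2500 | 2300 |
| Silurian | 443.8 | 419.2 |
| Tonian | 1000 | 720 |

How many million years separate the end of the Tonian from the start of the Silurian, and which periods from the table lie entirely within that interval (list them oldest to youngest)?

276.2 million years; Cryogenian, Ediacaran, Cambrian, Ordovician

The Tonian closes at 720 Ma and the Silurian opens at 443.8 Ma, so the interval is 720 − 443.8 = 276.2 Myr.
A period fits inside if it starts at or after 720 Ma and ends at or before 443.8 Ma; oldest first that gives Cryogenian, Ediacaran, Cambrian, Ordovician.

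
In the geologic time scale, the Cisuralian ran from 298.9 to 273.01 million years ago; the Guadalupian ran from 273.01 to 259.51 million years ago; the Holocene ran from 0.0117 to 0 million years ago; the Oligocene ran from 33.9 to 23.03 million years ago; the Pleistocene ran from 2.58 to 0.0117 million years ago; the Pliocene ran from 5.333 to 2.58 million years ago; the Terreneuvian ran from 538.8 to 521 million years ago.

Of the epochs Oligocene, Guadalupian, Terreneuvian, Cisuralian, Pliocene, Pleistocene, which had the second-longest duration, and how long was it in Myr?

Durations: Oligocene 10.87; Guadalupian 13.5; Terreneuvian 17.8; Cisuralian 25.89; Pliocene 2.753; Pleistocene 2.5683 Myr.
Sorted longest-first: Cisuralian (25.89), Terreneuvian (17.8), Guadalupian (13.5), Oligocene (10.87), Pliocene (2.753), Pleistocene (2.5683).
The second longest is Terreneuvian at 17.8 Myr.

Terreneuvian, 17.8 million years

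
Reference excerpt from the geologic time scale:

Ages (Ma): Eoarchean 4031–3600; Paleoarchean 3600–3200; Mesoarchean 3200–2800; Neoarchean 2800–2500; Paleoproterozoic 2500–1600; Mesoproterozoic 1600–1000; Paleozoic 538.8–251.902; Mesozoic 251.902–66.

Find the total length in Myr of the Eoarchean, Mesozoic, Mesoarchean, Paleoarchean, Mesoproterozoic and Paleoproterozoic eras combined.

Duration is start − end for each: (4031 − 3600) + (251.902 − 66) + (3200 − 2800) + (3600 − 3200) + (1600 − 1000) + (2500 − 1600).
That is 431 + 185.902 + 400 + 400 + 600 + 900, which totals 2916.902 million years.

2916.902 million years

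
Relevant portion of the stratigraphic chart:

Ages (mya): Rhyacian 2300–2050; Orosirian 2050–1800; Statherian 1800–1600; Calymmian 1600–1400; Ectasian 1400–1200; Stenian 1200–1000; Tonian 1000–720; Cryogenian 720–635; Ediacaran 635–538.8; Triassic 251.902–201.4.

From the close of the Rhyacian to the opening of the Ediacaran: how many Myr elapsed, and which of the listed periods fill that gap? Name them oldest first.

1415 million years; Orosirian, Statherian, Calymmian, Ectasian, Stenian, Tonian, Cryogenian

End of Rhyacian = 2050 Ma; start of Ediacaran = 635 Ma.
Gap = 2050 − 635 = 1415 Myr.
Periods wholly inside 2050–635 Ma: Orosirian (2050–1800), Statherian (1800–1600), Calymmian (1600–1400), Ectasian (1400–1200), Stenian (1200–1000), Tonian (1000–720), Cryogenian (720–635).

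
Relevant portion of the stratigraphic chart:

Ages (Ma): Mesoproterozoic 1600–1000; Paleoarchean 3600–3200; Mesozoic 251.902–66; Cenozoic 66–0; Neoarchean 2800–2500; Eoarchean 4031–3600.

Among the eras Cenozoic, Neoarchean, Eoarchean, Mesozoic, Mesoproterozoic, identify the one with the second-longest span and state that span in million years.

Eoarchean, 431 million years

Durations: Cenozoic 66; Neoarchean 300; Eoarchean 431; Mesozoic 185.902; Mesoproterozoic 600 Myr.
Sorted longest-first: Mesoproterozoic (600), Eoarchean (431), Neoarchean (300), Mesozoic (185.902), Cenozoic (66).
The second longest is Eoarchean at 431 Myr.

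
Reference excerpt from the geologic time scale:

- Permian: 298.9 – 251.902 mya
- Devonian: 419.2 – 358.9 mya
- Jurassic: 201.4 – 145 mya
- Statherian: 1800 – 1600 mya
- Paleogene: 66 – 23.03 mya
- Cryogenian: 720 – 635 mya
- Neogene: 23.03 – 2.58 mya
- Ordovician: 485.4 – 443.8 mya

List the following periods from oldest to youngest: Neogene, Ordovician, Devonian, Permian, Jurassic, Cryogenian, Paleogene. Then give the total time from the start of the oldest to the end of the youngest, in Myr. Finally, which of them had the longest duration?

Cryogenian → Ordovician → Devonian → Permian → Jurassic → Paleogene → Neogene; total span 717.42 Myr; longest is Cryogenian

From the excerpt: Neogene 23.03–2.58; Ordovician 485.4–443.8; Devonian 419.2–358.9; Permian 298.9–251.902; Jurassic 201.4–145; Cryogenian 720–635; Paleogene 66–23.03 (Ma).
Larger Ma is earlier, so the oldest is Cryogenian and the youngest is Neogene; oldest to youngest: Cryogenian, Ordovician, Devonian, Permian, Jurassic, Paleogene, Neogene.
Oldest start 720 minus youngest end 2.58 gives 717.42 Myr overall.
Individual lengths (start − end): Ordovician 41.6; Neogene 20.45; Cryogenian 85; Devonian 60.3; Permian 46.998; Jurassic 56.4; Paleogene 42.97. The largest is Cryogenian at 85 Myr.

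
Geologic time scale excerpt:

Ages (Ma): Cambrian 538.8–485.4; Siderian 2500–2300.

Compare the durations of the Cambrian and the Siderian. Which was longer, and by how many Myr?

Cambrian: 538.8 − 485.4 = 53.4 Myr.
Siderian: 2500 − 2300 = 200 Myr.
Difference: 200 − 53.4 = 146.6 Myr, so the Siderian was longer.

Siderian, by 146.6 million years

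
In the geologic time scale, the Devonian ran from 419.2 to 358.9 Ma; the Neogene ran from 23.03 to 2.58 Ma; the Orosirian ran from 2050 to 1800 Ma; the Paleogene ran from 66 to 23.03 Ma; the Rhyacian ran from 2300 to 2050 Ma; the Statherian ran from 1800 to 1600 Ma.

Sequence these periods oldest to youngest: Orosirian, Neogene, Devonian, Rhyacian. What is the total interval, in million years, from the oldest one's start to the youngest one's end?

Rhyacian, Orosirian, Devonian, Neogene; total span 2297.42 Myr

From the excerpt: Orosirian 2050–1800; Neogene 23.03–2.58; Devonian 419.2–358.9; Rhyacian 2300–2050 (Ma).
Larger Ma is earlier, so the oldest is Rhyacian and the youngest is Neogene; oldest to youngest: Rhyacian, Orosirian, Devonian, Neogene.
Oldest start 2300 minus youngest end 2.58 gives 2297.42 Myr overall.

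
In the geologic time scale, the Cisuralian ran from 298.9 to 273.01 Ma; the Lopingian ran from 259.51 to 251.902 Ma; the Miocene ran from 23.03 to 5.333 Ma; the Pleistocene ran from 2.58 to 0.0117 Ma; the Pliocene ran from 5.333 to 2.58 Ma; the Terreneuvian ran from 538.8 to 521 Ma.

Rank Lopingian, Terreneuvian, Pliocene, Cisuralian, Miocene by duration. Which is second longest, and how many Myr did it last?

Terreneuvian, 17.8 million years

Durations: Lopingian 7.608; Terreneuvian 17.8; Pliocene 2.753; Cisuralian 25.89; Miocene 17.697 Myr.
Sorted longest-first: Cisuralian (25.89), Terreneuvian (17.8), Miocene (17.697), Lopingian (7.608), Pliocene (2.753).
The second longest is Terreneuvian at 17.8 Myr.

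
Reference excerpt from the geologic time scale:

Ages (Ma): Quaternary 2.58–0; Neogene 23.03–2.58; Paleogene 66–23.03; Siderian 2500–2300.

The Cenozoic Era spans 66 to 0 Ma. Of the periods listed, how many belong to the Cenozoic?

3

Periods inside 66–0 Ma: Paleogene, Neogene, Quaternary — 3 in total.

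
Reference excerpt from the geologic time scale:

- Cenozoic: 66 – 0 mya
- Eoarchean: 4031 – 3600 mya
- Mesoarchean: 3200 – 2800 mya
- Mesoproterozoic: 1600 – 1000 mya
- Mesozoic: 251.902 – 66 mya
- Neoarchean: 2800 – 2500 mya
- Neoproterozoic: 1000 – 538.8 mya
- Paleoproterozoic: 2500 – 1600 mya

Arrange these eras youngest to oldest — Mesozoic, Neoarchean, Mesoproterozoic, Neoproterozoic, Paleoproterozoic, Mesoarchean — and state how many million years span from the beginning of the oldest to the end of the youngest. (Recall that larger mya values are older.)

From the excerpt: Mesozoic 251.902–66; Neoarchean 2800–2500; Mesoproterozoic 1600–1000; Neoproterozoic 1000–538.8; Paleoproterozoic 2500–1600; Mesoarchean 3200–2800 (Ma).
Larger Ma is earlier, so the oldest is Mesoarchean and the youngest is Mesozoic; youngest to oldest: Mesozoic, Neoproterozoic, Mesoproterozoic, Paleoproterozoic, Neoarchean, Mesoarchean.
Oldest start 3200 minus youngest end 66 gives 3134 Myr overall.

Mesozoic → Neoproterozoic → Mesoproterozoic → Paleoproterozoic → Neoarchean → Mesoarchean; total span 3134 Myr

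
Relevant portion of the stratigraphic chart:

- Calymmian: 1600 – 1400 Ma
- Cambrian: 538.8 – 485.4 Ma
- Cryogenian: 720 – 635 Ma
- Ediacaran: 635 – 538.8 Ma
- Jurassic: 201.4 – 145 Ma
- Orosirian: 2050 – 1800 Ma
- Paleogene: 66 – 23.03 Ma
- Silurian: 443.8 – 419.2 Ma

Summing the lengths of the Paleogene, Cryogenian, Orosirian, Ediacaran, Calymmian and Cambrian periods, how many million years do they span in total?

Each duration: Paleogene = 42.97; Cryogenian = 85; Orosirian = 250; Ediacaran = 96.2; Calymmian = 200; Cambrian = 53.4.
Sum: 42.97 + 85 + 250 + 96.2 + 200 + 53.4 = 727.57 Myr.

727.57 million years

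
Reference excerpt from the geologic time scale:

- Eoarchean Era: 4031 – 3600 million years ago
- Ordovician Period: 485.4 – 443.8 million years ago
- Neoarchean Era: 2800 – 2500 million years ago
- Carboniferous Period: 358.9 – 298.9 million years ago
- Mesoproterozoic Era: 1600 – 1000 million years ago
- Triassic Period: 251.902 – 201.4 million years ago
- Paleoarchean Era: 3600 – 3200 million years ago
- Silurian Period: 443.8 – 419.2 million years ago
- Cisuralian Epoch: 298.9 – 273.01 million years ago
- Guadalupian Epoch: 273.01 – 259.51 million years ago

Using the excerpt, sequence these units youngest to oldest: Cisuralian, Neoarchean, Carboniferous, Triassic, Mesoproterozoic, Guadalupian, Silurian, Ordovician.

Triassic, Guadalupian, Cisuralian, Carboniferous, Silurian, Ordovician, Mesoproterozoic, Neoarchean

The oldest of these is Neoarchean (starts 2800 Ma) and the youngest is Triassic (ends 201.4 Ma).
In between, by decreasing start age: Mesoproterozoic (1600), Ordovician (485.4), Silurian (443.8), Carboniferous (358.9), Cisuralian (298.9), Guadalupian (273.01).
Listing youngest first means reversing that sequence.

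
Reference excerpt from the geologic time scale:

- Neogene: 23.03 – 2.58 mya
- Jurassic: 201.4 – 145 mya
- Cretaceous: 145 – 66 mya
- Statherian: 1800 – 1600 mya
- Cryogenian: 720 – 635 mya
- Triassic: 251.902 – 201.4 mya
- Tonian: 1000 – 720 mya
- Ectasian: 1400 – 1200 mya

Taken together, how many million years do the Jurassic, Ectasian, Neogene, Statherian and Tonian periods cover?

Each duration: Jurassic = 56.4; Ectasian = 200; Neogene = 20.45; Statherian = 200; Tonian = 280.
Sum: 56.4 + 200 + 20.45 + 200 + 280 = 756.85 Myr.

756.85 million years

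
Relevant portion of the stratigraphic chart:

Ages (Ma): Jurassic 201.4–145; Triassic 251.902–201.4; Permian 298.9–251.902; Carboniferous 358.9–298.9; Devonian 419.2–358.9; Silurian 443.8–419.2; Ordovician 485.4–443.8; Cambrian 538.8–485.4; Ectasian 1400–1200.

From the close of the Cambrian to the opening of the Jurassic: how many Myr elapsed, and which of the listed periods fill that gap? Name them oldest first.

284 million years; Ordovician, Silurian, Devonian, Carboniferous, Permian, Triassic

End of Cambrian = 485.4 Ma; start of Jurassic = 201.4 Ma.
Gap = 485.4 − 201.4 = 284 Myr.
Periods wholly inside 485.4–201.4 Ma: Ordovician (485.4–443.8), Silurian (443.8–419.2), Devonian (419.2–358.9), Carboniferous (358.9–298.9), Permian (298.9–251.902), Triassic (251.902–201.4).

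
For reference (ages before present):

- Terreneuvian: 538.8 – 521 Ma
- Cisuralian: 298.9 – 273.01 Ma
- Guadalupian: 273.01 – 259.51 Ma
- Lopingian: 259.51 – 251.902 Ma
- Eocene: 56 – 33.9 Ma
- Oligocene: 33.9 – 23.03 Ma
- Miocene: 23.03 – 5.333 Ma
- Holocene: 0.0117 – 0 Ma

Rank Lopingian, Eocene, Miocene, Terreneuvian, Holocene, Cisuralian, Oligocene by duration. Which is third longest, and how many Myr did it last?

Terreneuvian, 17.8 million years

Start − end for each: Lopingian 259.51 − 251.902 = 7.608; Eocene 56 − 33.9 = 22.1; Miocene 23.03 − 5.333 = 17.697; Terreneuvian 538.8 − 521 = 17.8; Holocene 0.0117 − 0 = 0.0117; Cisuralian 298.9 − 273.01 = 25.89; Oligocene 33.9 − 23.03 = 10.87.
Ranking these from longest: Cisuralian > Eocene > Terreneuvian > Miocene > Oligocene > Lopingian > Holocene.
Position 3 in that ranking is Terreneuvian, which lasted 17.8 Myr.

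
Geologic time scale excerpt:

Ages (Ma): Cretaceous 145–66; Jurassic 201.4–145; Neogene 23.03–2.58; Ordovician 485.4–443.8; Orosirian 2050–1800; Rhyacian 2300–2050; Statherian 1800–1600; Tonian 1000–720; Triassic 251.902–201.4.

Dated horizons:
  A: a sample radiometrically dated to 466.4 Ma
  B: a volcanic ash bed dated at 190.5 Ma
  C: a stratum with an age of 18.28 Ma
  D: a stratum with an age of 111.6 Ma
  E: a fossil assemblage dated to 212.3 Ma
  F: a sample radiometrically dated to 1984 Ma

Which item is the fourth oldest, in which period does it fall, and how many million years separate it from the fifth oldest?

Sorted oldest-first by Ma: F (1984), A (466.4), E (212.3), B (190.5), D (111.6), C (18.28).
The fourth oldest is B at 190.5 Ma, which lies in 201.4–145 Ma: the Jurassic.
The fifth oldest is D at 111.6 Ma; separation = |190.5 − 111.6| = 78.9 Myr.

B, in the Jurassic; 78.9 million years to D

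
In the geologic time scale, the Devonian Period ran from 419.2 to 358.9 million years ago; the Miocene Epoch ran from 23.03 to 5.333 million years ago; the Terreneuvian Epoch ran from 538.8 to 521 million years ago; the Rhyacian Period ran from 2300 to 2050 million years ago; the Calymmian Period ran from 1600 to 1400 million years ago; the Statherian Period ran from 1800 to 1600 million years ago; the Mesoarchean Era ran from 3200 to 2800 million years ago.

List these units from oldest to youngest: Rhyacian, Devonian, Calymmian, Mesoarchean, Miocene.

Mesoarchean → Rhyacian → Calymmian → Devonian → Miocene

Read off each span (Ma): Rhyacian 2300–2050; Devonian 419.2–358.9; Calymmian 1600–1400; Mesoarchean 3200–2800; Miocene 23.03–5.333.
Larger Ma is older, so oldest→youngest is Mesoarchean, Rhyacian, Calymmian, Devonian, Miocene.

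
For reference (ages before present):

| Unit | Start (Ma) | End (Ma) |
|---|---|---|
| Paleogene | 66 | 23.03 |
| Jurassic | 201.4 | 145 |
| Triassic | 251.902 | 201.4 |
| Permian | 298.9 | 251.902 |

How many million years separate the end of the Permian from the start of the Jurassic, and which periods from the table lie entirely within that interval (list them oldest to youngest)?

50.502 million years; Triassic

End of Permian = 251.902 Ma; start of Jurassic = 201.4 Ma.
Gap = 251.902 − 201.4 = 50.502 Myr.
Periods wholly inside 251.902–201.4 Ma: Triassic (251.902–201.4).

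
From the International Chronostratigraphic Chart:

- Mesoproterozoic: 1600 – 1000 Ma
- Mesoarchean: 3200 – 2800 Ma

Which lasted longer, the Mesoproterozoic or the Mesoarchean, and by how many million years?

Mesoproterozoic, by 200 million years

Mesoproterozoic: 1600 − 1000 = 600 Myr.
Mesoarchean: 3200 − 2800 = 400 Myr.
Difference: 600 − 400 = 200 Myr, so the Mesoproterozoic was longer.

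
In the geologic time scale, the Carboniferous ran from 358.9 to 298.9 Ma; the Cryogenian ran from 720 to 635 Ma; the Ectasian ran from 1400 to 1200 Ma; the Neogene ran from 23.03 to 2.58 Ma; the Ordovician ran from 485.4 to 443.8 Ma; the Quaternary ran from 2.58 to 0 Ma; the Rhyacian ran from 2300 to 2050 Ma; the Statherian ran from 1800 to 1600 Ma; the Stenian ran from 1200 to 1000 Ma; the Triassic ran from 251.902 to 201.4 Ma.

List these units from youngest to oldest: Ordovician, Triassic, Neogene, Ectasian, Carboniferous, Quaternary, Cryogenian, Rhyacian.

Quaternary → Neogene → Triassic → Carboniferous → Ordovician → Cryogenian → Ectasian → Rhyacian

Read off each span (Ma): Ordovician 485.4–443.8; Triassic 251.902–201.4; Neogene 23.03–2.58; Ectasian 1400–1200; Carboniferous 358.9–298.9; Quaternary 2.58–0; Cryogenian 720–635; Rhyacian 2300–2050.
Larger Ma is older, so oldest→youngest is Rhyacian, Ectasian, Cryogenian, Ordovician, Carboniferous, Triassic, Neogene, Quaternary; reverse it for youngest→oldest.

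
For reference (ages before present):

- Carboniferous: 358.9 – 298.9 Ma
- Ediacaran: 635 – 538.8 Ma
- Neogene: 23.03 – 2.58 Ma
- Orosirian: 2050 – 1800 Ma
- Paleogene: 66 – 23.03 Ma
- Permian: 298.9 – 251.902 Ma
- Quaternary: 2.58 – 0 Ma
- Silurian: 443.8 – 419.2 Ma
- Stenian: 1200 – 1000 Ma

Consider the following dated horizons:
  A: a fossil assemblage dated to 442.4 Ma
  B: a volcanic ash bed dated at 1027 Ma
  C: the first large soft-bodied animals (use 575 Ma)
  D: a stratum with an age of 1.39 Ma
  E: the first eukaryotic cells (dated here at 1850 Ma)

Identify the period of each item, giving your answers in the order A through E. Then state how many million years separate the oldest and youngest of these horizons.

A — Silurian; B — Stenian; C — Ediacaran; D — Quaternary; E — Orosirian; span 1848.61 million years

A: 442.4 Ma lies in 443.8–419.2 Ma, so Silurian.
B: 1027 Ma lies in 1200–1000 Ma, so Stenian.
C: 575 Ma lies in 635–538.8 Ma, so Ediacaran.
D: 1.39 Ma lies in 2.58–0 Ma, so Quaternary.
E: 1850 Ma lies in 2050–1800 Ma, so Orosirian.
Oldest = 1850 Ma, youngest = 1.39 Ma → span 1848.61 Myr.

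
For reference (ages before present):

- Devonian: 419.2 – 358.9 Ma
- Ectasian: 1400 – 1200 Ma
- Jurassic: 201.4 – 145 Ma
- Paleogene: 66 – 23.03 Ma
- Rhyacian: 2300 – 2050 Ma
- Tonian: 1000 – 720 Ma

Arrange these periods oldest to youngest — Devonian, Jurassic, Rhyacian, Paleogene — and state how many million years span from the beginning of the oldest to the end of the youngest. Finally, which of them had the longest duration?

Rhyacian, Devonian, Jurassic, Paleogene; total span 2276.97 Myr; longest is Rhyacian

Start ages (Ma): Rhyacian 2300, Devonian 419.2, Jurassic 201.4, Paleogene 66.
Ordered oldest to youngest: Rhyacian, Devonian, Jurassic, Paleogene.
Span = 2300 − 23.03 = 2276.97 Myr.
Durations: Paleogene 42.97, Devonian 60.3, Rhyacian 250, Jurassic 56.4 → longest is Rhyacian (250 Myr).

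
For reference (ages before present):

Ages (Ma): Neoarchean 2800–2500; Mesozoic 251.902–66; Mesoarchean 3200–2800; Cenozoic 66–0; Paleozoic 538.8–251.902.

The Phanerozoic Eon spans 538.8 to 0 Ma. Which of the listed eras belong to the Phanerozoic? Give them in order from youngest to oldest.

Cenozoic, Mesozoic, Paleozoic

Eras with both bounds inside 538.8–0 Ma: Cenozoic (66–0), Mesozoic (251.902–66), Paleozoic (538.8–251.902).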